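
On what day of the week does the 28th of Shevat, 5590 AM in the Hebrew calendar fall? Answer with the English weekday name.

Sunday

In the Gregorian calendar this is 21 February 1830 (JDN 2389505).
Since JDN mod 7 = 6 (0 = Monday), the day is Sunday.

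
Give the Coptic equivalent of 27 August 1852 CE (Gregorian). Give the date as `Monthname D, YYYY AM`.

Both dates share Julian Day Number 2397728; in the Coptic calendar that is 22 Mesori 1568 AM.

Mesori 22, 1568 AM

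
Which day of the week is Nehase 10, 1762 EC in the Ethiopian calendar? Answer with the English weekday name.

In the Gregorian calendar this is 14 August 1770 (JDN 2367765).
2367765 ≡ 1 (mod 7); counting from Monday = 0 gives Tuesday.

Tuesday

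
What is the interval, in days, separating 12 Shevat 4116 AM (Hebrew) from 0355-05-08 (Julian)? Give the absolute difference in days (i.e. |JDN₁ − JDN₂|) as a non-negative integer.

268

First date → JDN 1851117; second date → JDN 1850849.
The interval is |1851117 − 1850849| = 268 days.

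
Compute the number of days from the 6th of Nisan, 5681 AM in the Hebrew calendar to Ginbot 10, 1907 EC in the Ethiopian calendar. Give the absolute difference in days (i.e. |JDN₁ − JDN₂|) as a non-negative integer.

JDN of the first date = 2422794.
JDN of the second date = 2420636.
|2420636 − 2422794| = 2158.

2158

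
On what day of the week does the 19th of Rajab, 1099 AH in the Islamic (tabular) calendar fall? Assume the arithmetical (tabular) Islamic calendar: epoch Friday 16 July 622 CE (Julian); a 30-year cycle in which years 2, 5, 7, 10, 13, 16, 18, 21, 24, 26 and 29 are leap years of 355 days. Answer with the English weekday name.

This is JDN 2337730 (20 May 1688 Gregorian).
JDN 2337730 mod 7 = 3, and JDN 0 was a Monday, so this is a Thursday.

Thursday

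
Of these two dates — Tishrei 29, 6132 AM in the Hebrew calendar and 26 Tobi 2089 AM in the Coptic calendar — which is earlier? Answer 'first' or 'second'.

First date → JDN 2587331; second date → JDN 2587817.
JDN 2587331 < JDN 2587817, so the first date is earlier.

first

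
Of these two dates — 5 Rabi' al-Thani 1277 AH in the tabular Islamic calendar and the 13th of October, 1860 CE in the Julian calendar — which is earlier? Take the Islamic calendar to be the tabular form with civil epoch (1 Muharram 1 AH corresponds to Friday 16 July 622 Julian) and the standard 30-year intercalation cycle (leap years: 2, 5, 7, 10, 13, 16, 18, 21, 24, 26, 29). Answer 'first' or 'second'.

First date → JDN 2400705; second date → JDN 2400709.
JDN 2400705 < JDN 2400709, so the first date is earlier.

first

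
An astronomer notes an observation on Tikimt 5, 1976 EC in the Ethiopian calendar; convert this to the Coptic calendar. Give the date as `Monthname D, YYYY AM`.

Julian Day Number of the source date = 2445624.
Converting JDN 2445624 to the Coptic calendar gives 5 Paopi 1700 AM.

Paopi 5, 1700 AM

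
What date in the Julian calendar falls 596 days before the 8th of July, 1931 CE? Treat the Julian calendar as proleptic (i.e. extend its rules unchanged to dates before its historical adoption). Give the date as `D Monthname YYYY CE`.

19 November 1929 CE

The starting date is JDN 2426544; 2426544 − 596 = 2425948.
JDN 2425948 corresponds to 19 November 1929 CE.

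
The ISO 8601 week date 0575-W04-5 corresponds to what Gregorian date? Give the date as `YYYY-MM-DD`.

ISO week 1 of 575 is the week containing the first Thursday of 575.
Week 4, day 5 (Friday) lands on 0575-01-27.

0575-01-27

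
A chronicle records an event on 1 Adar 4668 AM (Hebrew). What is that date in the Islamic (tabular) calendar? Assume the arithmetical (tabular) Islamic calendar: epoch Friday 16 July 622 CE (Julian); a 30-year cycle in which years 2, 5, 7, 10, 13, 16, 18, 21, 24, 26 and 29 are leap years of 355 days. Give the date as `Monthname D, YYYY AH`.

Rabi' al-Thani 29, 295 AH

Julian Day Number of the source date = 2052741.
Converting JDN 2052741 to the tabular Islamic calendar gives 29 Rabi' al-Thani 295 AH.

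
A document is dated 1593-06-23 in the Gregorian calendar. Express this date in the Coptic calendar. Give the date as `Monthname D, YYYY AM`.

Both dates share Julian Day Number 2303065; in the Coptic calendar that is 19 Paoni 1309 AM.

Paoni 19, 1309 AM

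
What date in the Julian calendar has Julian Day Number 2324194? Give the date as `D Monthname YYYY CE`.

JDN 2324194 is 29 April 1651 in the Gregorian calendar.
In the Julian calendar that day is 19 April 1651 CE.

19 April 1651 CE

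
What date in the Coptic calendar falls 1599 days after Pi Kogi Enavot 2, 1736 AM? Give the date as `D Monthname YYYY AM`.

15 Tobi 1741 AM

JDN of Pi Kogi Enavot 2, 1736 AM = 2459100.
2459100 + 1599 = 2460699.
JDN 2460699 in the Coptic calendar is 15 Tobi 1741 AM.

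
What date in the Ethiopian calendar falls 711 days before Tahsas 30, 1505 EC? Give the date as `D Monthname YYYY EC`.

Counting 711 days back from JDN 2273676 reaches JDN 2272965, which is 20 Tir 1503 EC.

20 Tir 1503 EC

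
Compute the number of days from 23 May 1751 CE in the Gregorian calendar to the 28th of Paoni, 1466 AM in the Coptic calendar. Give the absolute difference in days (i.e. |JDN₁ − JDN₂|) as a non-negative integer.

324

JDN of the first date = 2360742.
JDN of the second date = 2360418.
|2360418 − 2360742| = 324.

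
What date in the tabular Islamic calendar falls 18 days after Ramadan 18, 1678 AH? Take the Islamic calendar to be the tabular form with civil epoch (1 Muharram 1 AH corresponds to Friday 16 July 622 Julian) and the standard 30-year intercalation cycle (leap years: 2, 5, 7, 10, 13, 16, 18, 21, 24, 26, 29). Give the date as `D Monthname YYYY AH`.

The starting date is JDN 2542966; 2542966 + 18 = 2542984.
JDN 2542984 corresponds to 6 Shawwal 1678 AH.

6 Shawwal 1678 AH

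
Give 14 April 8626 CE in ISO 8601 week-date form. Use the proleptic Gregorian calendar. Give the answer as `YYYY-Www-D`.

The weekday is Friday (ISO weekday 5).
That Friday belongs to ISO week 15 of ISO year 8626.

8626-W15-5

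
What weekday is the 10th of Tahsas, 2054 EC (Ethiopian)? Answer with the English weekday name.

Monday

In the Gregorian calendar this is 19 December 2061 (JDN 2474178).
Since JDN mod 7 = 0 (0 = Monday), the day is Monday.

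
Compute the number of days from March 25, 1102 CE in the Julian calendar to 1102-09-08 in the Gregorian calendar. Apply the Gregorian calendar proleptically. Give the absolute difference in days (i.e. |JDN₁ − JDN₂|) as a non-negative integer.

160

JDN of the first date = 2123647.
JDN of the second date = 2123807.
|2123807 − 2123647| = 160.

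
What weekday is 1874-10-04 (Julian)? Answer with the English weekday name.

In the Gregorian calendar this is 16 October 1874 (JDN 2405813).
JDN 2405813 mod 7 = 4, and JDN 0 was a Monday, so this is a Friday.

Friday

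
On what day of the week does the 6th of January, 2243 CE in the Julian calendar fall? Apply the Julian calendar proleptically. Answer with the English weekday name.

Saturday

This is JDN 2540319 (21 January 2243 Gregorian).
2540319 ≡ 5 (mod 7); counting from Monday = 0 gives Saturday.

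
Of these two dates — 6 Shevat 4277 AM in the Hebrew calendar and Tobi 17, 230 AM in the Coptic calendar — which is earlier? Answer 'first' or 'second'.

Converting both to JDN: 1909906 vs 1908808; the smaller is the second.

second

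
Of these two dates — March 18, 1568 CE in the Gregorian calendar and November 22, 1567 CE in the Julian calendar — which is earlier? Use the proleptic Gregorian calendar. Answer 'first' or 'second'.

second

The two dates have Julian Day Numbers 2293837 and 2293730 respectively.
Since 2293730 < 2293837, the second date comes first.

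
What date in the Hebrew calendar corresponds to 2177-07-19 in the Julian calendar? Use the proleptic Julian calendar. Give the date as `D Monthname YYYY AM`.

8 Av 5937 AM

The source date corresponds to 2 August 2177 in the Gregorian calendar (JDN 2516407).
That day falls on 8 Av 5937 AM in the Hebrew calendar.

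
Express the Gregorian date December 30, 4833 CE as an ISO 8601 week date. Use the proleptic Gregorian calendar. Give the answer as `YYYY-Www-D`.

The weekday is Friday (ISO weekday 5).
That Friday belongs to ISO week 52 of ISO year 4833.

4833-W52-5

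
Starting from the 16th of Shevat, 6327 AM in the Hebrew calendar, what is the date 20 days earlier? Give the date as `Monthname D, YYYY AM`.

Tevet 25, 6327 AM

JDN of the 16th of Shevat, 6327 AM = 2658664.
2658664 − 20 = 2658644.
JDN 2658644 in the Hebrew calendar is Tevet 25, 6327 AM.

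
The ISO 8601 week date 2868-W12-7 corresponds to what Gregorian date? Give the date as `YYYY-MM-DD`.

ISO week 1 of 2868 is the week containing the first Thursday of 2868.
Week 12, day 7 (Sunday) lands on 2868-03-25.

2868-03-25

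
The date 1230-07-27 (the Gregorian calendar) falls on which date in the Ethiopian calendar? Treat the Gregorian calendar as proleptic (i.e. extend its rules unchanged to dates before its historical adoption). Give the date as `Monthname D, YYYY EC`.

Julian Day Number of the source date = 2170516.
Converting JDN 2170516 to the Ethiopian calendar gives 26 Hamle 1222 EC.

Hamle 26, 1222 EC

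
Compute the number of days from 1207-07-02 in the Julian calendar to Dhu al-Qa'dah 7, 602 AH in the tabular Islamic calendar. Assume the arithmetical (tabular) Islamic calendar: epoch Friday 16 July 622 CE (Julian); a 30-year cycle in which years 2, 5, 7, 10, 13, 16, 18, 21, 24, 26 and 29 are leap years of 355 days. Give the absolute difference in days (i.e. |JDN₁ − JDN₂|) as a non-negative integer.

JDN of the first date = 2162097.
JDN of the second date = 2161715.
|2161715 − 2162097| = 382.

382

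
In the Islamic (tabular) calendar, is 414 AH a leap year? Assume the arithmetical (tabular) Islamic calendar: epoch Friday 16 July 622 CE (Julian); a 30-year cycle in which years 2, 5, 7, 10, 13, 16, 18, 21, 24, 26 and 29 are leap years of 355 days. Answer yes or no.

Year 414 AH is year 24 of its 30-year cycle; leap positions are 2, 5, 7, 10, 13, 16, 18, 21, 24, 26, 29, so it is a leap year (355 days).

yes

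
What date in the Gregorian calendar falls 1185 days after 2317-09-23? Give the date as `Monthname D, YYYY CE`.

December 21, 2320 CE

The starting date is JDN 2567592; 2567592 + 1185 = 2568777.
JDN 2568777 corresponds to December 21, 2320 CE.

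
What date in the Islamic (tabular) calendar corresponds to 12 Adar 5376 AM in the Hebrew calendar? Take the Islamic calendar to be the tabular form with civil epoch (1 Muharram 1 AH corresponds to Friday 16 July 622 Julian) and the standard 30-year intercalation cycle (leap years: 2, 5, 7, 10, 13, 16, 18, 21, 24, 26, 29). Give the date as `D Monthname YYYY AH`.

Both dates share Julian Day Number 2311352; in the tabular Islamic calendar that is 12 Safar 1025 AH.

12 Safar 1025 AH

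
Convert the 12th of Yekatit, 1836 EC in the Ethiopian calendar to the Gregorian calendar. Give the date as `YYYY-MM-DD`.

1844-02-19

Julian Day Number of the source date = 2394616.
Converting JDN 2394616 to the Gregorian calendar gives 19 February 1844 CE.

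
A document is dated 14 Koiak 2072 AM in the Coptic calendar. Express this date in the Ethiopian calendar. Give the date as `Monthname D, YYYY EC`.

Tahsas 14, 2348 EC

The source date corresponds to 27 December 2355 in the Gregorian calendar (JDN 2581566).
That day falls on 14 Tahsas 2348 EC in the Ethiopian calendar.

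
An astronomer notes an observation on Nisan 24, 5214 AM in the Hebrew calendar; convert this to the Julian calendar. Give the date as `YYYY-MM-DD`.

The source date corresponds to 1 May 1454 in the proleptic Gregorian calendar (JDN 2252243).
That day falls on 22 April 1454 CE in the Julian calendar.

1454-04-22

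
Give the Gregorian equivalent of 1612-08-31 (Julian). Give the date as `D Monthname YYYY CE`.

At this point the Julian calendar is 10 days behind the Gregorian.
31 August 1612 Julian + 10 days → 10 September 1612 Gregorian.

10 September 1612 CE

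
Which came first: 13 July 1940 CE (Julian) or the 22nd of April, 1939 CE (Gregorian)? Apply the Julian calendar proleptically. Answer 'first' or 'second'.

The two dates have Julian Day Numbers 2429837 and 2429376 respectively.
Since 2429376 < 2429837, the second date comes first.

second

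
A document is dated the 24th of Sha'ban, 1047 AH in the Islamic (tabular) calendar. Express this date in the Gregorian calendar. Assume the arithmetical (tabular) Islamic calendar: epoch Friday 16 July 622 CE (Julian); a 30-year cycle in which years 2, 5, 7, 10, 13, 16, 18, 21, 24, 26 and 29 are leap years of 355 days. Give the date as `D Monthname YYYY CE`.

11 January 1638 CE

Julian Day Number of the source date = 2319338.
Converting JDN 2319338 to the Gregorian calendar gives 11 January 1638 CE.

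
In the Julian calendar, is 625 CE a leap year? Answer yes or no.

625 mod 4 = 1, so it is a common year in the Julian calendar.

no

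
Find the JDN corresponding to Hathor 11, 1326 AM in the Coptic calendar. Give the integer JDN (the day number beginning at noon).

2309056

Equivalently 17 November 1609 (Gregorian).
JDN 2451545 is 1 January 2000 CE (Gregorian); the target day is −142489 days from there, so JDN = 2309056.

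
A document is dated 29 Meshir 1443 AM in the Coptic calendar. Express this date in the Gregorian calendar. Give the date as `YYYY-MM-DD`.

Both dates share Julian Day Number 2351898; in the Gregorian calendar that is 6 March 1727 CE.

1727-03-06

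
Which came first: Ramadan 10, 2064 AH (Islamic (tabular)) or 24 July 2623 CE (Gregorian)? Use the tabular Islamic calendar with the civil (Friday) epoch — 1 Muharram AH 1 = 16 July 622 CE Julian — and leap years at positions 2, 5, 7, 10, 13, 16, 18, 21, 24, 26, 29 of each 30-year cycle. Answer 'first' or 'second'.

second

Converting both to JDN: 2679743 vs 2679295; the smaller is the second.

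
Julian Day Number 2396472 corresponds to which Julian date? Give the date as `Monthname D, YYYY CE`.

March 8, 1849 CE

The Gregorian equivalent of JDN 2396472 is 20 March 1849.
In the Julian calendar that day is March 8, 1849 CE.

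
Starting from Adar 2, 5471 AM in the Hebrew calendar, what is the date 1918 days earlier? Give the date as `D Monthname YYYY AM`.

Counting 1918 days back from JDN 2346041 reaches JDN 2344123, which is 4 Kislev 5466 AM.

4 Kislev 5466 AM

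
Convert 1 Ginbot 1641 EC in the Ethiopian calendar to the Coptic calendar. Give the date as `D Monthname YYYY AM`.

Julian Day Number of the source date = 2323471.
Converting JDN 2323471 to the Coptic calendar gives 1 Pashons 1365 AM.

1 Pashons 1365 AM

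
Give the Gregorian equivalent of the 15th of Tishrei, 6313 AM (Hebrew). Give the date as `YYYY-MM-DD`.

2552-10-05

Both dates share Julian Day Number 2653437; in the Gregorian calendar that is 5 October 2552 CE.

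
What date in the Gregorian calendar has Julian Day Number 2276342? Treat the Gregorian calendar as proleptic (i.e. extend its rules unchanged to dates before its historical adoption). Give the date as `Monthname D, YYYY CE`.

April 24, 1520 CE

Counting from JDN 2299161 = 15 Oct 1582 gives an offset of -22819 days.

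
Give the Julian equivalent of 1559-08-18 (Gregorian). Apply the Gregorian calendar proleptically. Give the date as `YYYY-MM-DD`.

1559-08-08

The Julian–Gregorian offset here is 10 days (Julian trailing).
18 August 1559 Gregorian − 10 days → 8 August 1559 Julian.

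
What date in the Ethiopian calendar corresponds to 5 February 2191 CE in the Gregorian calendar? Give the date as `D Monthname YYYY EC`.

Julian Day Number of the source date = 2521342.
Converting JDN 2521342 to the Ethiopian calendar gives 27 Tir 2183 EC.

27 Tir 2183 EC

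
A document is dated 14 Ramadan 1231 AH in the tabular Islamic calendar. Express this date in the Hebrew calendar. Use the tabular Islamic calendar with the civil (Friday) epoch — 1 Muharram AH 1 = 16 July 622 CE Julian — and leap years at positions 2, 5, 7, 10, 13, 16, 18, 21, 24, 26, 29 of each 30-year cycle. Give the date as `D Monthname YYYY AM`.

14 Av 5576 AM

The source date corresponds to 8 August 1816 in the Gregorian calendar (JDN 2384560).
That day falls on 14 Av 5576 AM in the Hebrew calendar.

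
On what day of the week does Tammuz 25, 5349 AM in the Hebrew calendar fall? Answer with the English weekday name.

Sunday

This is JDN 2301620 (9 July 1589 Gregorian).
2301620 ≡ 6 (mod 7); counting from Monday = 0 gives Sunday.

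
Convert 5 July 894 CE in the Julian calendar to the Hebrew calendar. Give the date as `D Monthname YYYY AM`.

Both dates share Julian Day Number 2047777; in the Hebrew calendar that is 27 Tammuz 4654 AM.

27 Tammuz 4654 AM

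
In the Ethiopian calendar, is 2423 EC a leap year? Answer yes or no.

2423 mod 4 = 3; in the Ethiopian calendar a year is leap when year mod 4 = 3, so it is a leap year.

yes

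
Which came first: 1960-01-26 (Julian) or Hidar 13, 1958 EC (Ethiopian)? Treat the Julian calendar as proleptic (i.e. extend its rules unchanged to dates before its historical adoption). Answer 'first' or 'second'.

The two dates have Julian Day Numbers 2436973 and 2439087 respectively.
Since 2436973 < 2439087, the first date comes first.

first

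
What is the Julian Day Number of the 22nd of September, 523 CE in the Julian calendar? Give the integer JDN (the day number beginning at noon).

In the proleptic Gregorian calendar the same day is 24 September 523.
JDN 2451545 is 1 January 2000 CE (Gregorian); the target day is −539197 days from there, so JDN = 1912348.

1912348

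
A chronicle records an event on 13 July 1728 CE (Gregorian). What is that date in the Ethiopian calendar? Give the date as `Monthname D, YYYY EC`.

Hamle 8, 1720 EC

Both dates share Julian Day Number 2352393; in the Ethiopian calendar that is 8 Hamle 1720 EC.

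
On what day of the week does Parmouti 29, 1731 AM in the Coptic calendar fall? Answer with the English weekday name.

This is JDN 2457150 (7 May 2015 Gregorian).
Since JDN mod 7 = 3 (0 = Monday), the day is Thursday.

Thursday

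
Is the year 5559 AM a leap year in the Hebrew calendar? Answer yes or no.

yes

Hebrew year 5559 is year 11 of its 19-year Metonic cycle; leap years are at positions 3, 6, 8, 11, 14, 17, 19, so it is a leap year (13 months).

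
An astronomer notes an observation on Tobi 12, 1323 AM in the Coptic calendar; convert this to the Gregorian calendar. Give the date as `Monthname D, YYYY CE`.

Both dates share Julian Day Number 2308021; in the Gregorian calendar that is 17 January 1607 CE.

January 17, 1607 CE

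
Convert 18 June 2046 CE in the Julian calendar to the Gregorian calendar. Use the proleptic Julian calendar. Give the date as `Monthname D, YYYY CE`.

At this point the Julian calendar is 13 days behind the Gregorian.
18 June 2046 Julian + 13 days → 1 July 2046 Gregorian.

July 1, 2046 CE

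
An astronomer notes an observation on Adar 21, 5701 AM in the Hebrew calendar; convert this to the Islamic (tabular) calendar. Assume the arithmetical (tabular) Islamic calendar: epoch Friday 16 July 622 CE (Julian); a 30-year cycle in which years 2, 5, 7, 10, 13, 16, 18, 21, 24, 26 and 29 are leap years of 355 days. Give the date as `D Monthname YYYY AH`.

21 Safar 1360 AH

The source date corresponds to 20 March 1941 in the Gregorian calendar (JDN 2430074).
That day falls on 21 Safar 1360 AH in the tabular Islamic calendar.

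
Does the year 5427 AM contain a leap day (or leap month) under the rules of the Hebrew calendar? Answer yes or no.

Hebrew year 5427 is year 12 of its 19-year Metonic cycle; leap years are at positions 3, 6, 8, 11, 14, 17, 19, so it is a common year (12 months).

no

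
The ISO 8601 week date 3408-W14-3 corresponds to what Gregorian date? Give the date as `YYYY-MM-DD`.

ISO week 1 of 3408 is the week containing the first Thursday of 3408.
Week 14, day 3 (Wednesday) lands on 3408-04-06.

3408-04-06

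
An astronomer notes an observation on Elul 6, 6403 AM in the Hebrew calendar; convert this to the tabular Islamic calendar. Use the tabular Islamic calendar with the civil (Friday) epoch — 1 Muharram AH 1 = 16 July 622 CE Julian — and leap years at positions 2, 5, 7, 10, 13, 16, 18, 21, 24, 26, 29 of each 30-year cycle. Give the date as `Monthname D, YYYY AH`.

Both dates share Julian Day Number 2686649; in the tabular Islamic calendar that is 5 Rabi' al-Awwal 2084 AH.

Rabi' al-Awwal 5, 2084 AH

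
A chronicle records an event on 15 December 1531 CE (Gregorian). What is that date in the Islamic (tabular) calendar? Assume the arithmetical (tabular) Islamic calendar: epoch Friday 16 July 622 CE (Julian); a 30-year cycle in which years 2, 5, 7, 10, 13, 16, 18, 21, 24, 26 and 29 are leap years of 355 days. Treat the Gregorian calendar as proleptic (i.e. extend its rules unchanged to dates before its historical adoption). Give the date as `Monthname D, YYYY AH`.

Both dates share Julian Day Number 2280594; in the tabular Islamic calendar that is 24 Rabi' al-Thani 938 AH.

Rabi' al-Thani 24, 938 AH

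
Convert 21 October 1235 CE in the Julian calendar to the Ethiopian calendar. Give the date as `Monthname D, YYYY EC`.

Tikimt 23, 1228 EC

The source date corresponds to 28 October 1235 in the proleptic Gregorian calendar (JDN 2172435).
That day falls on 23 Tikimt 1228 EC in the Ethiopian calendar.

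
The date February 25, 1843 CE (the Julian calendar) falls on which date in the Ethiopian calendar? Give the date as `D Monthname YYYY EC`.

The source date corresponds to 9 March 1843 in the Gregorian calendar (JDN 2394269).
That day falls on 1 Megabit 1835 EC in the Ethiopian calendar.

1 Megabit 1835 EC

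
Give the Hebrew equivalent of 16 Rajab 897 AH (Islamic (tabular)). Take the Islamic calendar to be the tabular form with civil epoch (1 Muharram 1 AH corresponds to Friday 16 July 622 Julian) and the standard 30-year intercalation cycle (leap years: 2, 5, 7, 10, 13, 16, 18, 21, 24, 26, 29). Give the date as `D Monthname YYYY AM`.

The source date corresponds to 23 May 1492 in the proleptic Gregorian calendar (JDN 2266145).
That day falls on 17 Iyar 5252 AM in the Hebrew calendar.

17 Iyar 5252 AM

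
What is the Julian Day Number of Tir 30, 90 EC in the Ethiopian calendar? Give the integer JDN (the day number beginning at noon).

1756877

In the proleptic Gregorian calendar the same day is 23 January 98.
JDN 2451545 is 1 January 2000 CE (Gregorian); the target day is −694668 days from there, so JDN = 1756877.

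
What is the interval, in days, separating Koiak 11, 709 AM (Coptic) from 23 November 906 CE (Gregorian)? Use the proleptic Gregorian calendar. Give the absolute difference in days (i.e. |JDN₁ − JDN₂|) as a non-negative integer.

JDN of the first date = 2083727.
JDN of the second date = 2052296.
|2052296 − 2083727| = 31431.

31431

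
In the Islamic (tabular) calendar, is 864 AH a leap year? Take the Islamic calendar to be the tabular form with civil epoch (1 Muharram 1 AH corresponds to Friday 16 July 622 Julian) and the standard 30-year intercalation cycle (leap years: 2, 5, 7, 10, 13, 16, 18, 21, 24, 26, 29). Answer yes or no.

Year 864 AH is year 24 of its 30-year cycle; leap positions are 2, 5, 7, 10, 13, 16, 18, 21, 24, 26, 29, so it is a leap year (355 days).

yes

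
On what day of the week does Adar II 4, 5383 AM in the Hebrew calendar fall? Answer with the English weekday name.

In the Gregorian calendar this is 6 March 1623 (JDN 2313913).
2313913 ≡ 0 (mod 7); counting from Monday = 0 gives Monday.

Monday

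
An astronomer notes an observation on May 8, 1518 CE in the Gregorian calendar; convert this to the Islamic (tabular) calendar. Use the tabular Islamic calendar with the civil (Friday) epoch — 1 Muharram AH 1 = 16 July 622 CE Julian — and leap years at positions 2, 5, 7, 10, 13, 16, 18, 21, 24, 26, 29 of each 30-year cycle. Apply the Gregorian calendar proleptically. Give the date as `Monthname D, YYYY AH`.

Rabi' al-Thani 17, 924 AH

Both dates share Julian Day Number 2275625; in the tabular Islamic calendar that is 17 Rabi' al-Thani 924 AH.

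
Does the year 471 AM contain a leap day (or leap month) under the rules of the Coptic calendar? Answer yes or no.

yes

471 mod 4 = 3; in the Coptic calendar a year is leap when year mod 4 = 3, so it is a leap year.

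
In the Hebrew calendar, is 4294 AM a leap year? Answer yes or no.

yes

Hebrew year 4294 is year 19 of its 19-year Metonic cycle; leap years are at positions 3, 6, 8, 11, 14, 17, 19, so it is a leap year (13 months).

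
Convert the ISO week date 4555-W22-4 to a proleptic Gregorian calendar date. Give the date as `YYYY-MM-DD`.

4555-05-29

ISO week 1 of 4555 is the week containing the first Thursday of 4555.
Week 22, day 4 (Thursday) lands on 4555-05-29.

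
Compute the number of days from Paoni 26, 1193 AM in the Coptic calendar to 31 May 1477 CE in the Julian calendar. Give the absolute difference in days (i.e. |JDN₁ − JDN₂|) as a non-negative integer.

20

JDN of the first date = 2260703.
JDN of the second date = 2260683.
|2260683 − 2260703| = 20.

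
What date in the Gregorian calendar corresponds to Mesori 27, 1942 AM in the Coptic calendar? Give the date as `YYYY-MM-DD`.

Julian Day Number of the source date = 2534336.
Converting JDN 2534336 to the Gregorian calendar gives 4 September 2226 CE.

2226-09-04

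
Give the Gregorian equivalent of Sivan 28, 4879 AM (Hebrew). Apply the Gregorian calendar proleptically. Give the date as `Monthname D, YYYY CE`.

June 16, 1119 CE

Both dates share Julian Day Number 2129932; in the Gregorian calendar that is 16 June 1119 CE.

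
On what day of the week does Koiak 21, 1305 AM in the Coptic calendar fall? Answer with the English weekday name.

Tuesday

Equivalently 27 December 1588 Gregorian, JDN 2301426.
2301426 ≡ 1 (mod 7); counting from Monday = 0 gives Tuesday.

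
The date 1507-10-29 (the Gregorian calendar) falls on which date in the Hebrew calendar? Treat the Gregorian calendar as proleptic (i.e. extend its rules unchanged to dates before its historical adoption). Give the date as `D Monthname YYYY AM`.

13 Cheshvan 5268 AM

Both dates share Julian Day Number 2271781; in the Hebrew calendar that is 13 Cheshvan 5268 AM.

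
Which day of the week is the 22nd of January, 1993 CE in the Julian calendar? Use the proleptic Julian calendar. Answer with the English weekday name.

Thursday

In the Gregorian calendar this is 4 February 1993 (JDN 2449023).
JDN 2449023 mod 7 = 3, and JDN 0 was a Monday, so this is a Thursday.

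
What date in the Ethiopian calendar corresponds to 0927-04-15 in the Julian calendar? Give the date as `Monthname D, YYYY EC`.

Miyazya 20, 919 EC

The source date corresponds to 20 April 927 in the proleptic Gregorian calendar (JDN 2059749).
That day falls on 20 Miyazya 919 EC in the Ethiopian calendar.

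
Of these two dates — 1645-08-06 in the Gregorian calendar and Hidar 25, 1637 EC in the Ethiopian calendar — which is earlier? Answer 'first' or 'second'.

Converting both to JDN: 2322102 vs 2321854; the smaller is the second.

second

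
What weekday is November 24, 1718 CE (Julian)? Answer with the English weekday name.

Monday

This is JDN 2348885 (5 December 1718 Gregorian).
JDN 2348885 mod 7 = 0, and JDN 0 was a Monday, so this is a Monday.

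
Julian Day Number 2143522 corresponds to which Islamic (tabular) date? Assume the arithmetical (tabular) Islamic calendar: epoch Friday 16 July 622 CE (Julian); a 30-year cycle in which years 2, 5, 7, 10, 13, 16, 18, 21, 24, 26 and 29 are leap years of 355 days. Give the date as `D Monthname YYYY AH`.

JDN 2143522 is 30 August 1156 in the proleptic Gregorian calendar.
In the tabular Islamic calendar that day is 4 Rajab 551 AH.

4 Rajab 551 AH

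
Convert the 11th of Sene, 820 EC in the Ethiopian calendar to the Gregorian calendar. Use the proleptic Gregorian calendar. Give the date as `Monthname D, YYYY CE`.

Both dates share Julian Day Number 2023641; in the Gregorian calendar that is 9 June 828 CE.

June 9, 828 CE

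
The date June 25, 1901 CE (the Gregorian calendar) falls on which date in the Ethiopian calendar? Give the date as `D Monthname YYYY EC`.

18 Sene 1893 EC

Both dates share Julian Day Number 2415561; in the Ethiopian calendar that is 18 Sene 1893 EC.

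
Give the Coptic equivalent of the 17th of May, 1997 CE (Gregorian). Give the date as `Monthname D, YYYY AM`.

Both dates share Julian Day Number 2450586; in the Coptic calendar that is 9 Pashons 1713 AM.

Pashons 9, 1713 AM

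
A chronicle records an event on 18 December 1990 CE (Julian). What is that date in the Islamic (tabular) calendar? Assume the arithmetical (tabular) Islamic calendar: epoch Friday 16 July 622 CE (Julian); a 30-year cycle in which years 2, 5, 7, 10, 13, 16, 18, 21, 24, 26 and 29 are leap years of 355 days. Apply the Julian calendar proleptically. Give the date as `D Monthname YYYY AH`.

13 Jumada al-Thani 1411 AH

Julian Day Number of the source date = 2448257.
Converting JDN 2448257 to the tabular Islamic calendar gives 13 Jumada al-Thani 1411 AH.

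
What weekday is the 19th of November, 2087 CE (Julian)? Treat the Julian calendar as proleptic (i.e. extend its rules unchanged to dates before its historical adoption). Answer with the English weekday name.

This is JDN 2483657 (2 December 2087 Gregorian).
2483657 ≡ 1 (mod 7); counting from Monday = 0 gives Tuesday.

Tuesday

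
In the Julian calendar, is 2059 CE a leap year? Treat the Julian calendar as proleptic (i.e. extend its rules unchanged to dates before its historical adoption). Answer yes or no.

2059 mod 4 = 3, so it is a common year in the Julian calendar.

no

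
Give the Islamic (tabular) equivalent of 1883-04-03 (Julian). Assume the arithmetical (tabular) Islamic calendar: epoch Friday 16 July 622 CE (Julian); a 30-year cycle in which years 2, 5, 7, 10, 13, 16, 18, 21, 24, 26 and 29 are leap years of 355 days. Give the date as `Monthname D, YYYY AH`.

Jumada al-Thani 7, 1300 AH

Julian Day Number of the source date = 2408916.
Converting JDN 2408916 to the tabular Islamic calendar gives 7 Jumada al-Thani 1300 AH.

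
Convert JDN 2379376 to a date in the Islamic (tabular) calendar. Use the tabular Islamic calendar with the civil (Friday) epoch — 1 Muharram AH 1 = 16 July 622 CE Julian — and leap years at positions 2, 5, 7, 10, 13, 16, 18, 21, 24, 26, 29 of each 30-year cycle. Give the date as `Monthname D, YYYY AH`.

JDN 2379376 is 30 May 1802 in the Gregorian calendar.
In the tabular Islamic calendar that day is Muharram 27, 1217 AH.

Muharram 27, 1217 AH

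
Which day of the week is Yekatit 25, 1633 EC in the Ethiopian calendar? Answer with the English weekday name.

Friday

Equivalently 1 March 1641 Gregorian, JDN 2320483.
JDN 2320483 mod 7 = 4, and JDN 0 was a Monday, so this is a Friday.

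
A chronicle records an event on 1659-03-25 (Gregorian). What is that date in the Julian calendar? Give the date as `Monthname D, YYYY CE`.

At this point the Julian calendar is 10 days behind the Gregorian.
25 March 1659 Gregorian − 10 days → 15 March 1659 Julian.

March 15, 1659 CE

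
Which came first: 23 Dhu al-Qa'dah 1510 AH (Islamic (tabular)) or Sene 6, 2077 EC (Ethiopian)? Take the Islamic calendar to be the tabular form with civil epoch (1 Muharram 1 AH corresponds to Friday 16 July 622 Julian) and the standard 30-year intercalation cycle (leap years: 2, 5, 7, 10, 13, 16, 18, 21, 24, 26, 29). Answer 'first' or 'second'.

Converting both to JDN: 2483496 vs 2482755; the smaller is the second.

second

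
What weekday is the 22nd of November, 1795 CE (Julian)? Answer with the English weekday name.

Thursday

This is JDN 2377007 (3 December 1795 Gregorian).
JDN 2377007 mod 7 = 3, and JDN 0 was a Monday, so this is a Thursday.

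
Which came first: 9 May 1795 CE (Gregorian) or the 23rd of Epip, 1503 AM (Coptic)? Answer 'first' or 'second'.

second

Converting both to JDN: 2376799 vs 2373957; the smaller is the second.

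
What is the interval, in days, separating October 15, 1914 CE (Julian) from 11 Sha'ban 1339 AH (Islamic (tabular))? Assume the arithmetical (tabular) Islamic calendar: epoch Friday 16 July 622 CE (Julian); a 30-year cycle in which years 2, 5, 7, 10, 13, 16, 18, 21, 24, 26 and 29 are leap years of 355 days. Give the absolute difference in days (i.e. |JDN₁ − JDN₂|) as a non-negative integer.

First date → JDN 2420434; second date → JDN 2422800.
The interval is |2420434 − 2422800| = 2366 days.

2366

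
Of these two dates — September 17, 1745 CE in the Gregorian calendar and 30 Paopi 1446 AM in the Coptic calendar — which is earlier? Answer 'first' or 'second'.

second

The two dates have Julian Day Numbers 2358668 and 2352875 respectively.
Since 2352875 < 2358668, the second date comes first.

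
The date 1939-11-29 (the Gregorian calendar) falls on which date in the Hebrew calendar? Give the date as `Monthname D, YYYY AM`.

Julian Day Number of the source date = 2429597.
Converting JDN 2429597 to the Hebrew calendar gives 17 Kislev 5700 AM.

Kislev 17, 5700 AM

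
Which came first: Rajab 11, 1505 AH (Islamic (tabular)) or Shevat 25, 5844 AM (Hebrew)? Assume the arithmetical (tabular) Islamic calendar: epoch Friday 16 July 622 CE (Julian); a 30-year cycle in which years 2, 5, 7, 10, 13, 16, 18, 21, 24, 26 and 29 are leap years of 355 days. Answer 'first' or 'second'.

first

Converting both to JDN: 2481594 vs 2482257; the smaller is the first.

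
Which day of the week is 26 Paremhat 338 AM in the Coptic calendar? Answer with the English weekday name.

Monday

Equivalently 25 March 622 Gregorian, JDN 1948324.
JDN 1948324 mod 7 = 0, and JDN 0 was a Monday, so this is a Monday.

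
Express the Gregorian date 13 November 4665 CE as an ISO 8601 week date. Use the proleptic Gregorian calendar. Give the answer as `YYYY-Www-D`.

The weekday is Monday (ISO weekday 1).
That Monday belongs to ISO week 46 of ISO year 4665.

4665-W46-1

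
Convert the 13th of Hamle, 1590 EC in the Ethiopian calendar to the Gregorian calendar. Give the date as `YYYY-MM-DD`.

1598-07-17

Julian Day Number of the source date = 2304915.
Converting JDN 2304915 to the Gregorian calendar gives 17 July 1598 CE.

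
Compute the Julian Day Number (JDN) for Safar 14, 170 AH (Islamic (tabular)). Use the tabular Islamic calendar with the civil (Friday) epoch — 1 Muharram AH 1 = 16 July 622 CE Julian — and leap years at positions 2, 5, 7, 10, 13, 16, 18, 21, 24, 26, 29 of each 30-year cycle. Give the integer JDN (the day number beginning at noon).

2008371

Equivalently 19 August 786 (proleptic Gregorian).
JDN 2400001 is 17 November 1858 CE (Gregorian), MJD 0; the target day is −391630 days from there, so JDN = 2008371.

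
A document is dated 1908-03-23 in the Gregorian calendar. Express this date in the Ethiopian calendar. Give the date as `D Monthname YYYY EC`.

Julian Day Number of the source date = 2418024.
Converting JDN 2418024 to the Ethiopian calendar gives 14 Megabit 1900 EC.

14 Megabit 1900 EC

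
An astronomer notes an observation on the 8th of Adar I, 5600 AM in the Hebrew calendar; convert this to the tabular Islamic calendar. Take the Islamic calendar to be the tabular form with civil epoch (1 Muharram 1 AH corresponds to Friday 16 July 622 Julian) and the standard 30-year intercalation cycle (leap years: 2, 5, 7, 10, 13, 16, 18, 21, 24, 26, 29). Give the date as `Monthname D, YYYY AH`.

The source date corresponds to 12 February 1840 in the Gregorian calendar (JDN 2393148).
That day falls on 8 Dhu al-Hijjah 1255 AH in the tabular Islamic calendar.

Dhu al-Hijjah 8, 1255 AH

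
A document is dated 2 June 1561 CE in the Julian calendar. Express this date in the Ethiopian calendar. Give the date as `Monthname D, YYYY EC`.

Julian Day Number of the source date = 2291366.
Converting JDN 2291366 to the Ethiopian calendar gives 8 Sene 1553 EC.

Sene 8, 1553 EC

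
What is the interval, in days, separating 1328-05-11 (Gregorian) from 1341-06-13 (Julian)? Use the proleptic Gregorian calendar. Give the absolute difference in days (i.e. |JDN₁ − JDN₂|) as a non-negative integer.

4789

First date → JDN 2206233; second date → JDN 2211022.
The interval is |2206233 − 2211022| = 4789 days.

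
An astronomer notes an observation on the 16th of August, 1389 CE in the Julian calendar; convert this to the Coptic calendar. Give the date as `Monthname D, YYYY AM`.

Mesori 23, 1105 AM

The source date corresponds to 24 August 1389 in the proleptic Gregorian calendar (JDN 2228618).
That day falls on 23 Mesori 1105 AM in the Coptic calendar.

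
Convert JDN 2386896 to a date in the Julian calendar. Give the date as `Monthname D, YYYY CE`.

JDN 2386896 is 31 December 1822 in the Gregorian calendar.
In the Julian calendar that day is December 19, 1822 CE.

December 19, 1822 CE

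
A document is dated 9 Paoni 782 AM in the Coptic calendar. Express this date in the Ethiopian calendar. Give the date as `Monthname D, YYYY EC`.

Both dates share Julian Day Number 2110568; in the Ethiopian calendar that is 9 Sene 1058 EC.

Sene 9, 1058 EC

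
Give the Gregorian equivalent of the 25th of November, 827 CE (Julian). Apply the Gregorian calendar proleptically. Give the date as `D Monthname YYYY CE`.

29 November 827 CE

For dates in this range the Gregorian date is 4 days ahead of the Julian.
25 November 827 Julian + 4 days → 29 November 827 Gregorian.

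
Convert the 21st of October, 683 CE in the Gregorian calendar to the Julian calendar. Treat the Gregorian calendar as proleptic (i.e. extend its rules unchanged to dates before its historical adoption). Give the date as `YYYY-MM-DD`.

0683-10-18

The Julian–Gregorian offset here is 3 days (Julian trailing).
21 October 683 Gregorian − 3 days → 18 October 683 Julian.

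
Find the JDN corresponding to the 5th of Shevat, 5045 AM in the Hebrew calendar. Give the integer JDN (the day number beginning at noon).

Equivalently 19 January 1285 (proleptic Gregorian).
JDN 2299161 is 15 October 1582 CE (Gregorian); the target day is −108745 days from there, so JDN = 2190416.

2190416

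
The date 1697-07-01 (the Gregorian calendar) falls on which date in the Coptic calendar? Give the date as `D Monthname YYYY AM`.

27 Paoni 1413 AM

Both dates share Julian Day Number 2341059; in the Coptic calendar that is 27 Paoni 1413 AM.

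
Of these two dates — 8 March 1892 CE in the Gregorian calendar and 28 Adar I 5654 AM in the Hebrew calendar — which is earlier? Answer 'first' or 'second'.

The two dates have Julian Day Numbers 2412166 and 2412894 respectively.
Since 2412166 < 2412894, the first date comes first.

first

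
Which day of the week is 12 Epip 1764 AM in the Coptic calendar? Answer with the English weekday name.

Sunday

In the Gregorian calendar this is 19 July 2048 (JDN 2469277).
JDN 2469277 mod 7 = 6, and JDN 0 was a Monday, so this is a Sunday.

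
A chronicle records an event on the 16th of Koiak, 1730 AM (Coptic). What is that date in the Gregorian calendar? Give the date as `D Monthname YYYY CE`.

Both dates share Julian Day Number 2456652; in the Gregorian calendar that is 25 December 2013 CE.

25 December 2013 CE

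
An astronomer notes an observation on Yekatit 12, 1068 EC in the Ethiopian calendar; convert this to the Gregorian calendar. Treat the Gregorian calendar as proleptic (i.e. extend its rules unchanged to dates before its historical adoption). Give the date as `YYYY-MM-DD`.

1076-02-13

Both dates share Julian Day Number 2114104; in the Gregorian calendar that is 13 February 1076 CE.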